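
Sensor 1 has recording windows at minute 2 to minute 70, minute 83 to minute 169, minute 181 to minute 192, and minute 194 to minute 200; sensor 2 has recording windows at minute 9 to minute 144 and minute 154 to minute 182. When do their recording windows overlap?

minute 2 to minute 70 overlaps B on minute 9 to minute 70.
minute 83 to minute 169 overlaps B on minute 83 to minute 144, minute 154 to minute 169.
minute 181 to minute 192 overlaps B on minute 181 to minute 182.
minute 194 to minute 200 falls entirely outside B.

minute 9 to minute 70, minute 83 to minute 144, minute 154 to minute 169, minute 181 to minute 182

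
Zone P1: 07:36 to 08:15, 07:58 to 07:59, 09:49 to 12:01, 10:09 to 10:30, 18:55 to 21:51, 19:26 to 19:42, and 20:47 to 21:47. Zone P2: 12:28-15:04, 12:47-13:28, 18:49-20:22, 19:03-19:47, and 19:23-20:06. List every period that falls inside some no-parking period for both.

Merge the first list: 07:36–08:15, 09:49–12:01, 18:55–21:51.
Merge the second list: 12:28–15:04, 18:49–20:22.
07:36–08:15 falls entirely outside B.
09:49–12:01 falls entirely outside B.
18:55–21:51 overlaps B on 18:55–20:22.

18:55–20:22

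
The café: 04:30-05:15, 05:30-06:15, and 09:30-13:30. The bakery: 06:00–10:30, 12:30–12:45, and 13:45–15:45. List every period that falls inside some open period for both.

06:00-06:15, 09:30-10:30, 12:30-12:45

04:30-05:15 meets no B interval.
05:30-06:15 ∩ B → 06:00-06:15.
09:30-13:30 ∩ B → 09:30-10:30, 12:30-12:45.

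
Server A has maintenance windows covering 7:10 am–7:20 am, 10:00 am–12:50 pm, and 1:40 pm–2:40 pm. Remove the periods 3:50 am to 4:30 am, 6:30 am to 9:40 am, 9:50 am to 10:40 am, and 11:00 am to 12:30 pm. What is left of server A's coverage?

7:10 am-7:20 am lies entirely inside B → drops out.
10:00 am-12:50 pm with B removed leaves 10:40 am-11:00 am, 12:30 pm-12:50 pm.
1:40 pm-2:40 pm is untouched.

10:40 am-11:00 am, 12:30 pm-12:50 pm, 1:40 pm-2:40 pm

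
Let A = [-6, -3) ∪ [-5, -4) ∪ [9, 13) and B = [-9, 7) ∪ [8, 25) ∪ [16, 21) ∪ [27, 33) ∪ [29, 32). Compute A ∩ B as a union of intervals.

A, merged: [-6, -3), [9, 13).
B, merged: [-9, 7), [8, 25), [27, 33).
[-6, -3) ∩ B → [-6, -3).
[9, 13) ∩ B → [9, 13).

[-6, -3) ∪ [9, 13)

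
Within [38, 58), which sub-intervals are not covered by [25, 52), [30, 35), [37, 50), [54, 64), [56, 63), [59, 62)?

[52, 54)

The merged coverage is [25, 52), [54, 64).
Uncovered inside [38, 58): [52, 54).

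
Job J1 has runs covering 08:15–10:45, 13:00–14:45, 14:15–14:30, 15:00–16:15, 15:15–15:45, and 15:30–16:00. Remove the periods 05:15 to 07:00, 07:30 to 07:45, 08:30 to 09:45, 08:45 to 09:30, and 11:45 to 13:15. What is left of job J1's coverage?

First set merges to 08:15–10:45, 13:00–14:45, 15:00–16:15.
Second set merges to 05:15–07:00, 07:30–07:45, 08:30–09:45, 11:45–13:15.
08:15–10:45 with B removed leaves 08:15–08:30, 09:45–10:45.
13:00–14:45 with B removed leaves 13:15–14:45.
15:00–16:15 is untouched.

08:15–08:30, 09:45–10:45, 13:15–14:45, 15:00–16:15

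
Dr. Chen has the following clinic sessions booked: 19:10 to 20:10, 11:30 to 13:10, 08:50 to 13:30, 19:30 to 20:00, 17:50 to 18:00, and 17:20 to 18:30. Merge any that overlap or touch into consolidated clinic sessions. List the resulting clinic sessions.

08:50–13:30, 17:20–18:30, 19:10–20:10

Sort by start: 08:50–13:30, 11:30–13:10, 17:20–18:30, 17:50–18:00, 19:10–20:10, 19:30–20:00.
11:30–13:10 overlaps/touches 08:50–13:30 → extend to 08:50–13:30.
17:20–18:30 is disjoint → start new block.
17:50–18:00 overlaps/touches 17:20–18:30 → extend to 17:20–18:30.
19:10–20:10 is disjoint → start new block.
19:30–20:00 overlaps/touches 19:10–20:10 → extend to 19:10–20:10.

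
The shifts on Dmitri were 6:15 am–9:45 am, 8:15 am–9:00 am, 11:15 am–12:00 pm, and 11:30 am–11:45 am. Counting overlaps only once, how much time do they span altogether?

4 h 15 min

Merged: 6:15 am–9:45 am, 11:15 am–12:00 pm.
Lengths: 3 h 30 min + 45 min = 4 h 15 min.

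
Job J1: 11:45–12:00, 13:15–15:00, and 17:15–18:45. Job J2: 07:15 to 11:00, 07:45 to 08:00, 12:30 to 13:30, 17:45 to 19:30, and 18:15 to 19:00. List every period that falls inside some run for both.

Merge the second list: 07:15–11:00, 12:30–13:30, 17:45–19:30.
11:45–12:00 falls entirely outside B.
13:15–15:00 overlaps B on 13:15–13:30.
17:15–18:45 overlaps B on 17:45–18:45.

13:15–13:30, 17:45–18:45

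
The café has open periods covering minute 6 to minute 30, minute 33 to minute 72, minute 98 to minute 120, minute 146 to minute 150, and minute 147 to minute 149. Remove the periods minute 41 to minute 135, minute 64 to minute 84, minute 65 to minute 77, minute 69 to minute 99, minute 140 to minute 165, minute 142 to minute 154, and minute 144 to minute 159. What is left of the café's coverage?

minute 6 to minute 30, minute 33 to minute 41

First set merges to minute 6 to minute 30, minute 33 to minute 72, minute 98 to minute 120, minute 146 to minute 150.
Second set merges to minute 41 to minute 135, minute 140 to minute 165.
minute 6 to minute 30: nothing removed.
minute 33 to minute 72 \ B = minute 33 to minute 41.
minute 98 to minute 120: entirely removed.
minute 146 to minute 150: entirely removed.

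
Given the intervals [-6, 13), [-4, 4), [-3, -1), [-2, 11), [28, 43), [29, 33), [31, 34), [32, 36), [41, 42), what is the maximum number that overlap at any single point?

Sweep endpoints in order; track running count of active intervals.
Peak of 4 reached at -2.

4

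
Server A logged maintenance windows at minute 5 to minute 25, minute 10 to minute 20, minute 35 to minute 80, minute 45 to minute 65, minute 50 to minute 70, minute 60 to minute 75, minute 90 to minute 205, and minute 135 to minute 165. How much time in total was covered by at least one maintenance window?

Merged: minute 5 to minute 25, minute 35 to minute 80, minute 90 to minute 205.
Lengths: 20 minutes + 45 minutes + 115 minutes = 180 minutes.

180 minutes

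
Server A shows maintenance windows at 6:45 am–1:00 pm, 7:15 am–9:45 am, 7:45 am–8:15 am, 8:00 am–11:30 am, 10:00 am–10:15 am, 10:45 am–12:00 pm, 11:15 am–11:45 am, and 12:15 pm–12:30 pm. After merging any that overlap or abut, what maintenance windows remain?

7:15 am–9:45 am overlaps/touches 6:45 am–1:00 pm → extend to 6:45 am–1:00 pm.
7:45 am–8:15 am overlaps/touches 6:45 am–1:00 pm → extend to 6:45 am–1:00 pm.
8:00 am–11:30 am overlaps/touches 6:45 am–1:00 pm → extend to 6:45 am–1:00 pm.
10:00 am–10:15 am overlaps/touches 6:45 am–1:00 pm → extend to 6:45 am–1:00 pm.
10:45 am–12:00 pm overlaps/touches 6:45 am–1:00 pm → extend to 6:45 am–1:00 pm.
11:15 am–11:45 am overlaps/touches 6:45 am–1:00 pm → extend to 6:45 am–1:00 pm.
12:15 pm–12:30 pm overlaps/touches 6:45 am–1:00 pm → extend to 6:45 am–1:00 pm.

6:45 am–1:00 pm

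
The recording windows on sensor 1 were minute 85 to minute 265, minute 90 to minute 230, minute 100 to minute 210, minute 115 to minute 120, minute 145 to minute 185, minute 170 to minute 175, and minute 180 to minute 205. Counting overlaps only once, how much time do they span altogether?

180 minutes

Merged: minute 85 to minute 265.
Length: 180 minutes.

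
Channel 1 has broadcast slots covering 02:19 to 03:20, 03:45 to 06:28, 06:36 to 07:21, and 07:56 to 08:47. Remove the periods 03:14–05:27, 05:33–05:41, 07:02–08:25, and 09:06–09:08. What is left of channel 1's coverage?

02:19–03:14, 05:27–05:33, 05:41–06:28, 06:36–07:02, 08:25–08:47

02:19–03:20 minus B → 02:19–03:14.
03:45–06:28 minus B → 05:27–05:33, 05:41–06:28.
06:36–07:21 minus B → 06:36–07:02.
07:56–08:47 minus B → 08:25–08:47.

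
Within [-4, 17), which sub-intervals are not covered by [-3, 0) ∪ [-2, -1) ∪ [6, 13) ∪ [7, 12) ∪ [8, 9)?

Covered (merged): [-3, 0), [6, 13).
Gaps within [-4, 17): [-4, -3), [0, 6), [13, 17).

[-4, -3) ∪ [0, 6) ∪ [13, 17)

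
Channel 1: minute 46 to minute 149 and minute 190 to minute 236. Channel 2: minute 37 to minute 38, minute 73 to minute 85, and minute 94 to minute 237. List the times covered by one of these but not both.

minute 37 to minute 38, minute 46 to minute 73, minute 85 to minute 94, minute 149 to minute 190, minute 236 to minute 237

A but not B: minute 46 to minute 73, minute 85 to minute 94.
B but not A: minute 37 to minute 38, minute 149 to minute 190, minute 236 to minute 237.
Combining gives A △ B.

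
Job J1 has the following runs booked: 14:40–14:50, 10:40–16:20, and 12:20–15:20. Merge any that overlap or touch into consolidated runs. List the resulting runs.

Sort by start: 10:40–16:20, 12:20–15:20, 14:40–14:50.
12:20–15:20 overlaps/touches 10:40–16:20 → extend to 10:40–16:20.
14:40–14:50 overlaps/touches 10:40–16:20 → extend to 10:40–16:20.

10:40–16:20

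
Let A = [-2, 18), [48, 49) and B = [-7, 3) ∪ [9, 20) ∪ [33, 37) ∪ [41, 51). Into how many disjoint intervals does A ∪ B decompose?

3

A ∪ B = [-7, 20), [33, 37), [41, 51).
That is 3 disjoint pieces.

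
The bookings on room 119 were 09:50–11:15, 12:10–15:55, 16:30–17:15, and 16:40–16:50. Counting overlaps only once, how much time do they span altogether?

5 h 55 min

Merged: 09:50-11:15, 12:10-15:55, 16:30-17:15.
Lengths: 1 h 25 min + 3 h 45 min + 45 min = 5 h 55 min.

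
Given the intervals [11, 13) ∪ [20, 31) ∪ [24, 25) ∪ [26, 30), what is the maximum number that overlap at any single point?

Sweep endpoints in order; track running count of active intervals.
Peak of 2 reached at 24.

2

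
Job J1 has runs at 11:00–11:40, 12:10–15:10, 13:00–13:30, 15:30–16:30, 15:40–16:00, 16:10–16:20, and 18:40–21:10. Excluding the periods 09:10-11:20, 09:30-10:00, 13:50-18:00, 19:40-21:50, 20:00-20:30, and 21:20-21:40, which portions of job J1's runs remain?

11:20-11:40, 12:10-13:50, 18:40-19:40

First set merges to 11:00-11:40, 12:10-15:10, 15:30-16:30, 18:40-21:10.
Second set merges to 09:10-11:20, 13:50-18:00, 19:40-21:50.
11:00-11:40 with B removed leaves 11:20-11:40.
12:10-15:10 with B removed leaves 12:10-13:50.
15:30-16:30 lies entirely inside B → drops out.
18:40-21:10 with B removed leaves 18:40-19:40.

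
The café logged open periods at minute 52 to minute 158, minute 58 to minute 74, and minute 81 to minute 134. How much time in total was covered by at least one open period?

106 minutes

Merged: minute 52 to minute 158.
Length: 106 minutes.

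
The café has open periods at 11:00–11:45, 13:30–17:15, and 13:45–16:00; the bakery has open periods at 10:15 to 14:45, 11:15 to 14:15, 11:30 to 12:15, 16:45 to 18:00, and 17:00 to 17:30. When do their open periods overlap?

11:00–11:45, 13:30–14:45, 16:45–17:15

First set merges to 11:00–11:45, 13:30–17:15.
Second set merges to 10:15–14:45, 16:45–18:00.
11:00–11:45 meets the second set on 11:00–11:45.
13:30–17:15 meets the second set on 13:30–14:45, 16:45–17:15.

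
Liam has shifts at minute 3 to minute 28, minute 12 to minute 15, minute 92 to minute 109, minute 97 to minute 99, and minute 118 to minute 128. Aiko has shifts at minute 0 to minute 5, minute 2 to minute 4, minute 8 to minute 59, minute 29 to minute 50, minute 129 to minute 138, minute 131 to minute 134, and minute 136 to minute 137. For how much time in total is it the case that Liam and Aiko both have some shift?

22 minutes

First set merges to minute 3 to minute 28, minute 92 to minute 109, minute 118 to minute 128.
Second set merges to minute 0 to minute 5, minute 8 to minute 59, minute 129 to minute 138.
A ∩ B = minute 3 to minute 5, minute 8 to minute 28.
Total: 2 minutes + 20 minutes = 22 minutes.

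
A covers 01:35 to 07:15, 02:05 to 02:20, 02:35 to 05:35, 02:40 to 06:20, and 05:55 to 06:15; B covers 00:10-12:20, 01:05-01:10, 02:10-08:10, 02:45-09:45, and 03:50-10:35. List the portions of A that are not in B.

Merge the first list: 01:35-07:15.
Merge the second list: 00:10-12:20.
01:35-07:15: entirely removed.

none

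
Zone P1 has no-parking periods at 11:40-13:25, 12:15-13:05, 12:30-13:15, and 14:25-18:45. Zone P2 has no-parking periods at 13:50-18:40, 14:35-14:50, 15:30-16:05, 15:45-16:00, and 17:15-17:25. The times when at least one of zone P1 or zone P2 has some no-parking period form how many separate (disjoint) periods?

2

Merge the first list: 11:40–13:25, 14:25–18:45.
Merge the second list: 13:50–18:40.
A ∪ B = 11:40–13:25, 13:50–18:45.
That is 2 disjoint pieces.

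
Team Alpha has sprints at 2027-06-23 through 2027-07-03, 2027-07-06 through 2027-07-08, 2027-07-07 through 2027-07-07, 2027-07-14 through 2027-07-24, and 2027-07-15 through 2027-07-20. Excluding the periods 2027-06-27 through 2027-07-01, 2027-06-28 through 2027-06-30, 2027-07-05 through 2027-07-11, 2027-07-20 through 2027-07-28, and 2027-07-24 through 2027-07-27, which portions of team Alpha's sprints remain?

2027-06-23 through 2027-06-26, 2027-07-02 through 2027-07-03, 2027-07-14 through 2027-07-19

Merge the first list: 2027-06-23 through 2027-07-03, 2027-07-06 through 2027-07-08, 2027-07-14 through 2027-07-24.
Merge the second list: 2027-06-27 through 2027-07-01, 2027-07-05 through 2027-07-11, 2027-07-20 through 2027-07-28.
2027-06-23 through 2027-07-03 with B removed leaves 2027-06-23 through 2027-06-26, 2027-07-02 through 2027-07-03.
2027-07-06 through 2027-07-08 lies entirely inside B → drops out.
2027-07-14 through 2027-07-24 with B removed leaves 2027-07-14 through 2027-07-19.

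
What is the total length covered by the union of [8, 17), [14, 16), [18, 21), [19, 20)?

Merged: [8, 17), [18, 21).
Lengths: 9 + 3 = 12.

12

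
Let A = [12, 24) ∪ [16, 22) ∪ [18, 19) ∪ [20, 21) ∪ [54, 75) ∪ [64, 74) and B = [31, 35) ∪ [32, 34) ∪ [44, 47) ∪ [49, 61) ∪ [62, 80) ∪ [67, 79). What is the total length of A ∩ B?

Merge the first list: [12, 24), [54, 75).
Merge the second list: [31, 35), [44, 47), [49, 61), [62, 80).
A ∩ B = [54, 61), [62, 75).
Total: 7 + 13 = 20.

20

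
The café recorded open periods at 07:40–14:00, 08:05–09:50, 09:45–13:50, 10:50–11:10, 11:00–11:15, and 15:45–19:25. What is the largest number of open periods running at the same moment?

4

At 11:00, 4 of the intervals are simultaneously active.
No point has more.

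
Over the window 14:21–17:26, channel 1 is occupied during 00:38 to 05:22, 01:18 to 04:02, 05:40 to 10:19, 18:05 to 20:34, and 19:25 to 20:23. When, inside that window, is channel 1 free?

After merging, the occupied span is 00:38–05:22, 05:40–10:19, 18:05–20:34.
Gaps within 14:21–17:26: 14:21–17:26.

14:21–17:26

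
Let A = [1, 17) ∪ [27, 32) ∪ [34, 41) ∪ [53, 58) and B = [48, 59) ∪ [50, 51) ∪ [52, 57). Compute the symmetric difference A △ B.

[1, 17) ∪ [27, 32) ∪ [34, 41) ∪ [48, 53) ∪ [58, 59)

Second set merges to [48, 59).
Only in the first: [1, 17), [27, 32), [34, 41).
Only in the second: [48, 53), [58, 59).
Together these are the periods covered by exactly one.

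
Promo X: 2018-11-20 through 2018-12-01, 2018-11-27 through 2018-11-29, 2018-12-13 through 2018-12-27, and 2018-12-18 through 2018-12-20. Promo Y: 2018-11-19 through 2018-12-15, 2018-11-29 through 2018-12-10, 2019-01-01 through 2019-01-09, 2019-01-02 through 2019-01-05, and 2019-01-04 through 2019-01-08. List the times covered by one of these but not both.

2018-11-19 through 2018-11-19, 2018-12-02 through 2018-12-12, 2018-12-16 through 2018-12-27, 2019-01-01 through 2019-01-09

Merge the first list: 2018-11-20 through 2018-12-01, 2018-12-13 through 2018-12-27.
Merge the second list: 2018-11-19 through 2018-12-15, 2019-01-01 through 2019-01-09.
A but not B: 2018-12-16 through 2018-12-27.
B but not A: 2018-11-19 through 2018-11-19, 2018-12-02 through 2018-12-12, 2019-01-01 through 2019-01-09.
Combining gives A △ B.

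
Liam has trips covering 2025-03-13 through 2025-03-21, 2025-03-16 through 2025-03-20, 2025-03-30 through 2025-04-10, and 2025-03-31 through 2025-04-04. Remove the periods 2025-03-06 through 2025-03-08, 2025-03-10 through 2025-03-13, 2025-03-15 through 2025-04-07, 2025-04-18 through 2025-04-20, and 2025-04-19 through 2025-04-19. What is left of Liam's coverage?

A, merged: 2025-03-13 through 2025-03-21, 2025-03-30 through 2025-04-10.
B, merged: 2025-03-06 through 2025-03-08, 2025-03-10 through 2025-03-13, 2025-03-15 through 2025-04-07, 2025-04-18 through 2025-04-20.
2025-03-13 through 2025-03-21 with B removed leaves 2025-03-14 through 2025-03-14.
2025-03-30 through 2025-04-10 with B removed leaves 2025-04-08 through 2025-04-10.

2025-03-14 through 2025-03-14, 2025-04-08 through 2025-04-10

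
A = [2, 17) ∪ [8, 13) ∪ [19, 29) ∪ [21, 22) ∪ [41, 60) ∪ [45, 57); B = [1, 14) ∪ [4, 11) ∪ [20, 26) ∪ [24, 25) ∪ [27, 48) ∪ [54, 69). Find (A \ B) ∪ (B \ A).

[1, 2) ∪ [14, 17) ∪ [19, 20) ∪ [26, 27) ∪ [29, 41) ∪ [48, 54) ∪ [60, 69)

A, merged: [2, 17), [19, 29), [41, 60).
B, merged: [1, 14), [20, 26), [27, 48), [54, 69).
A but not B: [14, 17), [19, 20), [26, 27), [48, 54).
B but not A: [1, 2), [29, 41), [60, 69).
Combining gives A △ B.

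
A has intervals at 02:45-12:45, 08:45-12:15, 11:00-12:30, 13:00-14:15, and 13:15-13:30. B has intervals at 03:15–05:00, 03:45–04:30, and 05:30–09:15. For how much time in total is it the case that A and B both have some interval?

5 h 30 min

First set merges to 02:45–12:45, 13:00–14:15.
Second set merges to 03:15–05:00, 05:30–09:15.
A ∩ B = 03:15–05:00, 05:30–09:15.
Total: 1 h 45 min + 3 h 45 min = 5 h 30 min.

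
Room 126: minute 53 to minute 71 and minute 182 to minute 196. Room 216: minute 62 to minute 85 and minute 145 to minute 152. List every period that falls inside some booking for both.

minute 62 to minute 71

minute 53 to minute 71 meets the second set on minute 62 to minute 71.
minute 182 to minute 196: no overlap with the second set.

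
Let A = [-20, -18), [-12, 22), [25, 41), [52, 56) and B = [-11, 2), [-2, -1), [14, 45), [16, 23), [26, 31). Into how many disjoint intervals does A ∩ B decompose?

Second set merges to [-11, 2), [14, 45).
A ∩ B = [-11, 2), [14, 22), [25, 41).
That is 3 disjoint pieces.

3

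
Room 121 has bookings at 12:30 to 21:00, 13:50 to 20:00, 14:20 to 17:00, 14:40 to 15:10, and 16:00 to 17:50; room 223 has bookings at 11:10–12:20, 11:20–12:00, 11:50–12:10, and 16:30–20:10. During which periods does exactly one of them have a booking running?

First set merges to 12:30–21:00.
Second set merges to 11:10–12:20, 16:30–20:10.
A but not B: 12:30–16:30, 20:10–21:00.
B but not A: 11:10–12:20.
Combining gives A △ B.

11:10–12:20, 12:30–16:30, 20:10–21:00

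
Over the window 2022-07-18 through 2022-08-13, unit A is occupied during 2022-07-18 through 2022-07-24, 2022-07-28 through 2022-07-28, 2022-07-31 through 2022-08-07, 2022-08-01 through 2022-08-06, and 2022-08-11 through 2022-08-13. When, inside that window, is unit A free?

After merging, the occupied span is 2022-07-18 through 2022-07-24, 2022-07-28 through 2022-07-28, 2022-07-31 through 2022-08-07, 2022-08-11 through 2022-08-13.
Gaps within 2022-07-18 through 2022-08-13: 2022-07-25 through 2022-07-27, 2022-07-29 through 2022-07-30, 2022-08-08 through 2022-08-10.

2022-07-25 through 2022-07-27, 2022-07-29 through 2022-07-30, 2022-08-08 through 2022-08-10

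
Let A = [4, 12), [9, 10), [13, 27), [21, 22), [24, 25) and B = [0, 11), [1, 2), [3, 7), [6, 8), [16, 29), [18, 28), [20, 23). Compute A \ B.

[11, 12) ∪ [13, 16)

A, merged: [4, 12), [13, 27).
B, merged: [0, 11), [16, 29).
[4, 12) minus B → [11, 12).
[13, 27) minus B → [13, 16).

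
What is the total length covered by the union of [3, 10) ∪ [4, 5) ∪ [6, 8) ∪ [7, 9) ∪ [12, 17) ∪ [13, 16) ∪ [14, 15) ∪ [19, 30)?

Merged: [3, 10), [12, 17), [19, 30).
Lengths: 7 + 5 + 11 = 23.

23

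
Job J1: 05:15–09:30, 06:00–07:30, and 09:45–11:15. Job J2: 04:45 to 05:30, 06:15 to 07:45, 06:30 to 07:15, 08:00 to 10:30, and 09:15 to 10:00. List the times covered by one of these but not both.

Merge the first list: 05:15–09:30, 09:45–11:15.
Merge the second list: 04:45–05:30, 06:15–07:45, 08:00–10:30.
Only in the first: 05:30–06:15, 07:45–08:00, 10:30–11:15.
Only in the second: 04:45–05:15, 09:30–09:45.
Together these are the periods covered by exactly one.

04:45–05:15, 05:30–06:15, 07:45–08:00, 09:30–09:45, 10:30–11:15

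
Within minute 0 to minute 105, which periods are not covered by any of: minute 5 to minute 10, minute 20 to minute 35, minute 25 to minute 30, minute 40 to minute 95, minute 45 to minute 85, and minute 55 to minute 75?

minute 0 to minute 5, minute 10 to minute 20, minute 35 to minute 40, minute 95 to minute 105

Covered (merged): minute 5 to minute 10, minute 20 to minute 35, minute 40 to minute 95.
Complement within minute 0 to minute 105: minute 0 to minute 5, minute 10 to minute 20, minute 35 to minute 40, minute 95 to minute 105.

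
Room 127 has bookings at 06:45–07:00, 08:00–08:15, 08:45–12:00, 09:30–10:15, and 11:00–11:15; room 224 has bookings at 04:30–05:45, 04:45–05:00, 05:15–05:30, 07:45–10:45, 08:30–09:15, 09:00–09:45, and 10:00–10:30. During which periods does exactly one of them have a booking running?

04:30–05:45, 06:45–07:00, 07:45–08:00, 08:15–08:45, 10:45–12:00

A, merged: 06:45–07:00, 08:00–08:15, 08:45–12:00.
B, merged: 04:30–05:45, 07:45–10:45.
A but not B: 06:45–07:00, 10:45–12:00.
B but not A: 04:30–05:45, 07:45–08:00, 08:15–08:45.
Combining gives A △ B.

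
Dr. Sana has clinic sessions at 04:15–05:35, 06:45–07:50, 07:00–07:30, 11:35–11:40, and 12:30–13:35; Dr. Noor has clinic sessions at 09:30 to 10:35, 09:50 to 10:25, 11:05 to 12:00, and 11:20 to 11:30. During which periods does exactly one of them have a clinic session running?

04:15–05:35, 06:45–07:50, 09:30–10:35, 11:05–11:35, 11:40–12:00, 12:30–13:35

First set merges to 04:15–05:35, 06:45–07:50, 11:35–11:40, 12:30–13:35.
Second set merges to 09:30–10:35, 11:05–12:00.
A \ B = 04:15–05:35, 06:45–07:50, 12:30–13:35.
B \ A = 09:30–10:35, 11:05–11:35, 11:40–12:00.
Union of the two gives the symmetric difference.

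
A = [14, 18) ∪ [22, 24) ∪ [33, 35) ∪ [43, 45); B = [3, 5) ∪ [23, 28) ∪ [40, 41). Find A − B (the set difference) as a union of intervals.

[14, 18) ∪ [22, 23) ∪ [33, 35) ∪ [43, 45)

[14, 18) is untouched.
[22, 24) with B removed leaves [22, 23).
[33, 35) is untouched.
[43, 45) is untouched.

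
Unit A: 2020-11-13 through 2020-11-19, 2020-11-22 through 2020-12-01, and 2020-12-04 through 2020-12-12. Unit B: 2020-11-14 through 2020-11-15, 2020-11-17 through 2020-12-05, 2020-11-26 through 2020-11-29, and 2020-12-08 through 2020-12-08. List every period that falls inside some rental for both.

Merge the second list: 2020-11-14 through 2020-11-15, 2020-11-17 through 2020-12-05, 2020-12-08 through 2020-12-08.
2020-11-13 through 2020-11-19 overlaps B on 2020-11-14 through 2020-11-15, 2020-11-17 through 2020-11-19.
2020-11-22 through 2020-12-01 overlaps B on 2020-11-22 through 2020-12-01.
2020-12-04 through 2020-12-12 overlaps B on 2020-12-04 through 2020-12-05, 2020-12-08 through 2020-12-08.

2020-11-14 through 2020-11-15, 2020-11-17 through 2020-11-19, 2020-11-22 through 2020-12-01, 2020-12-04 through 2020-12-05, 2020-12-08 through 2020-12-08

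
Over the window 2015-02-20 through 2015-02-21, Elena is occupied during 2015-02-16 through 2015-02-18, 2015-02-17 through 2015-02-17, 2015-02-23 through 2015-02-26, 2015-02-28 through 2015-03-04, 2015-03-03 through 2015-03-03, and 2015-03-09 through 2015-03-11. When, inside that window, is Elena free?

2015-02-20 through 2015-02-21

Covered (merged): 2015-02-16 through 2015-02-18, 2015-02-23 through 2015-02-26, 2015-02-28 through 2015-03-04, 2015-03-09 through 2015-03-11.
Gaps within 2015-02-20 through 2015-02-21: 2015-02-20 through 2015-02-21.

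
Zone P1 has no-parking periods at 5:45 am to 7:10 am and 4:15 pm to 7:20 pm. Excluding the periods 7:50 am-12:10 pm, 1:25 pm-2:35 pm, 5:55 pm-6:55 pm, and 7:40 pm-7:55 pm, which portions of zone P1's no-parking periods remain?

5:45 am-7:10 am, 4:15 pm-5:55 pm, 6:55 pm-7:20 pm

5:45 am-7:10 am: no B overlap → unchanged.
4:15 pm-7:20 pm minus B → 4:15 pm-5:55 pm, 6:55 pm-7:20 pm.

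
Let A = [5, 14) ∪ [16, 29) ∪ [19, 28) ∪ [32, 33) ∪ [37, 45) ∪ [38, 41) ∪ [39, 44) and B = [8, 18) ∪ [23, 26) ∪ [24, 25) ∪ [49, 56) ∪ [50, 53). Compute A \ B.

First set merges to [5, 14), [16, 29), [32, 33), [37, 45).
Second set merges to [8, 18), [23, 26), [49, 56).
[5, 14) with B removed leaves [5, 8).
[16, 29) with B removed leaves [18, 23), [26, 29).
[32, 33) is untouched.
[37, 45) is untouched.

[5, 8) ∪ [18, 23) ∪ [26, 29) ∪ [32, 33) ∪ [37, 45)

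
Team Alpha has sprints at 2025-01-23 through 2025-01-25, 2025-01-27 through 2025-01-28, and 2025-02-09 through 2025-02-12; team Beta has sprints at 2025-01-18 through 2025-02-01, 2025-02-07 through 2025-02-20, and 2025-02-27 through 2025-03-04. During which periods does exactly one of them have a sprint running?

2025-01-18 through 2025-01-22, 2025-01-26 through 2025-01-26, 2025-01-29 through 2025-02-01, 2025-02-07 through 2025-02-08, 2025-02-13 through 2025-02-20, 2025-02-27 through 2025-03-04

A but not B: none.
B but not A: 2025-01-18 through 2025-01-22, 2025-01-26 through 2025-01-26, 2025-01-29 through 2025-02-01, 2025-02-07 through 2025-02-08, 2025-02-13 through 2025-02-20, 2025-02-27 through 2025-03-04.
Combining gives A △ B.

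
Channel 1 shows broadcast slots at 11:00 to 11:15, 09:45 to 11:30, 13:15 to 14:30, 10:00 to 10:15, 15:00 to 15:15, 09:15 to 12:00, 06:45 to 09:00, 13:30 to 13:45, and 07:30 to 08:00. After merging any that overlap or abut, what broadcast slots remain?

06:45-09:00, 09:15-12:00, 13:15-14:30, 15:00-15:15

Sort by start: 06:45-09:00, 07:30-08:00, 09:15-12:00, 09:45-11:30, 10:00-10:15, 11:00-11:15, 13:15-14:30, 13:30-13:45, 15:00-15:15.
07:30-08:00 overlaps/touches 06:45-09:00 → extend to 06:45-09:00.
09:15-12:00 is disjoint → start new block.
09:45-11:30 overlaps/touches 09:15-12:00 → extend to 09:15-12:00.
10:00-10:15 overlaps/touches 09:15-12:00 → extend to 09:15-12:00.
11:00-11:15 overlaps/touches 09:15-12:00 → extend to 09:15-12:00.
13:15-14:30 is disjoint → start new block.
13:30-13:45 overlaps/touches 13:15-14:30 → extend to 13:15-14:30.
15:00-15:15 is disjoint → start new block.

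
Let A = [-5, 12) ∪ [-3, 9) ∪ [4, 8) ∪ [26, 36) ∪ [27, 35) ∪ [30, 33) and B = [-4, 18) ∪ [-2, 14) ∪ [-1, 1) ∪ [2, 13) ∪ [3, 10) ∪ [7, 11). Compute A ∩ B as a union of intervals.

[-4, 12)

Merge the first list: [-5, 12), [26, 36).
Merge the second list: [-4, 18).
[-5, 12) ∩ B → [-4, 12).
[26, 36) meets no B interval.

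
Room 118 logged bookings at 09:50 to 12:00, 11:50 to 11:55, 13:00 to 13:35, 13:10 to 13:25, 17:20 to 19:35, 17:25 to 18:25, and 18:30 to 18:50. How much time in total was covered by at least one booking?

5 h

Merged: 09:50-12:00, 13:00-13:35, 17:20-19:35.
Lengths: 2 h 10 min + 35 min + 2 h 15 min = 5 h.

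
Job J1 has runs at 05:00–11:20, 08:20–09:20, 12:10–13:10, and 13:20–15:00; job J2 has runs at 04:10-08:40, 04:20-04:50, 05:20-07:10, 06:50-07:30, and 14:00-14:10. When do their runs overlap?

05:00–08:40, 14:00–14:10

Merge the first list: 05:00–11:20, 12:10–13:10, 13:20–15:00.
Merge the second list: 04:10–08:40, 14:00–14:10.
05:00–11:20 meets the second set on 05:00–08:40.
12:10–13:10: no overlap with the second set.
13:20–15:00 meets the second set on 14:00–14:10.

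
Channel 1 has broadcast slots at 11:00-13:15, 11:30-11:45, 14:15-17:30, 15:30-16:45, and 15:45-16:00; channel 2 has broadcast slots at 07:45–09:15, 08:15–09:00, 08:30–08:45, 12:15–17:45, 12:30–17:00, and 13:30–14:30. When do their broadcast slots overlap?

12:15-13:15, 14:15-17:30

Merge the first list: 11:00-13:15, 14:15-17:30.
Merge the second list: 07:45-09:15, 12:15-17:45.
11:00-13:15 meets the second set on 12:15-13:15.
14:15-17:30 meets the second set on 14:15-17:30.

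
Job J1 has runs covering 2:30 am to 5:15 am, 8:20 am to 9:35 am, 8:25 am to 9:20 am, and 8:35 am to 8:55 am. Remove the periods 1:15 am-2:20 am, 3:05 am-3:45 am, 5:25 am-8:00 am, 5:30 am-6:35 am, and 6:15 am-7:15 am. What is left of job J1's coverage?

A, merged: 2:30 am–5:15 am, 8:20 am–9:35 am.
B, merged: 1:15 am–2:20 am, 3:05 am–3:45 am, 5:25 am–8:00 am.
2:30 am–5:15 am with B removed leaves 2:30 am–3:05 am, 3:45 am–5:15 am.
8:20 am–9:35 am is untouched.

2:30 am–3:05 am, 3:45 am–5:15 am, 8:20 am–9:35 am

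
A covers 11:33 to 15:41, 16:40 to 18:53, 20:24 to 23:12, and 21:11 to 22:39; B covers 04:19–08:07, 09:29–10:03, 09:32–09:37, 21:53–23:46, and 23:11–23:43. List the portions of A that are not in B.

A, merged: 11:33–15:41, 16:40–18:53, 20:24–23:12.
B, merged: 04:19–08:07, 09:29–10:03, 21:53–23:46.
11:33–15:41 is untouched.
16:40–18:53 is untouched.
20:24–23:12 with B removed leaves 20:24–21:53.

11:33–15:41, 16:40–18:53, 20:24–21:53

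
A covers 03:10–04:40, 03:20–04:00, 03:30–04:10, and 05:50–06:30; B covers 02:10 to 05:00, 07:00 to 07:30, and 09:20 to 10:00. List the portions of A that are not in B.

05:50-06:30

Merge the first list: 03:10-04:40, 05:50-06:30.
03:10-04:40: fully covered by B → removed.
05:50-06:30: no B overlap → unchanged.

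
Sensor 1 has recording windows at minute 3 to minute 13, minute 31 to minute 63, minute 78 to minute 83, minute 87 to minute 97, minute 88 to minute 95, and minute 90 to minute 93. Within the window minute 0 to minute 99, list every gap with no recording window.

Covered (merged): minute 3 to minute 13, minute 31 to minute 63, minute 78 to minute 83, minute 87 to minute 97.
Gaps within minute 0 to minute 99: minute 0 to minute 3, minute 13 to minute 31, minute 63 to minute 78, minute 83 to minute 87, minute 97 to minute 99.

minute 0 to minute 3, minute 13 to minute 31, minute 63 to minute 78, minute 83 to minute 87, minute 97 to minute 99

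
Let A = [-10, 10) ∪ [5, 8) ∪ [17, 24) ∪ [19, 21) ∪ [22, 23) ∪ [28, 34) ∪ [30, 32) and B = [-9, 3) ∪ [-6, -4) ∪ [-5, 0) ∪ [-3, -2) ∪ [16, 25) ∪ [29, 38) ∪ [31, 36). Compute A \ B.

Merge the first list: [-10, 10), [17, 24), [28, 34).
Merge the second list: [-9, 3), [16, 25), [29, 38).
[-10, 10) with B removed leaves [-10, -9), [3, 10).
[17, 24) lies entirely inside B → drops out.
[28, 34) with B removed leaves [28, 29).

[-10, -9) ∪ [3, 10) ∪ [28, 29)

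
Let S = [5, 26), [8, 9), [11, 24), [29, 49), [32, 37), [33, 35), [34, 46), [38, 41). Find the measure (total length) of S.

Merged: [5, 26), [29, 49).
Lengths: 21 + 20 = 41.

41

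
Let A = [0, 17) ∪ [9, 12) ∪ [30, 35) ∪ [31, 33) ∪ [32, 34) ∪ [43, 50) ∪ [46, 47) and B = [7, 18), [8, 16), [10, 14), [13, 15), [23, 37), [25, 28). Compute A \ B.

[0, 7) ∪ [43, 50)

Merge the first list: [0, 17), [30, 35), [43, 50).
Merge the second list: [7, 18), [23, 37).
[0, 17) minus B → [0, 7).
[30, 35): fully covered by B → removed.
[43, 50): no B overlap → unchanged.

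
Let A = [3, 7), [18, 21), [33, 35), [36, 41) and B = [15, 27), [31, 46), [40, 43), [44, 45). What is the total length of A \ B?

4

B, merged: [15, 27), [31, 46).
A \ B = [3, 7).
Total: 4.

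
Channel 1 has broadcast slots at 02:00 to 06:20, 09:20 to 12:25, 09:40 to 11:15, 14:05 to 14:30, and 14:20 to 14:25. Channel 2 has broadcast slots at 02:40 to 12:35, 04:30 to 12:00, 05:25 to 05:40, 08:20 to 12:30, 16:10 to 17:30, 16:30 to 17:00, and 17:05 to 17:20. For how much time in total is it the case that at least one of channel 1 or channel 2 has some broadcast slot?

12 h 20 min

Merge the first list: 02:00–06:20, 09:20–12:25, 14:05–14:30.
Merge the second list: 02:40–12:35, 16:10–17:30.
A ∪ B = 02:00–12:35, 14:05–14:30, 16:10–17:30.
Total: 10 h 35 min + 25 min + 1 h 20 min = 12 h 20 min.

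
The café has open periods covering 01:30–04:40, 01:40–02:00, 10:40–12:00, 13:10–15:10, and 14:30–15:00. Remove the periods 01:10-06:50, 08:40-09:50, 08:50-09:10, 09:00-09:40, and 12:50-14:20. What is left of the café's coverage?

10:40–12:00, 14:20–15:10

First set merges to 01:30–04:40, 10:40–12:00, 13:10–15:10.
Second set merges to 01:10–06:50, 08:40–09:50, 12:50–14:20.
01:30–04:40: fully covered by B → removed.
10:40–12:00: no B overlap → unchanged.
13:10–15:10 minus B → 14:20–15:10.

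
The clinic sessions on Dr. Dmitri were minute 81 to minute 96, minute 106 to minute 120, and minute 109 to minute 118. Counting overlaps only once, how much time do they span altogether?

Merged: minute 81 to minute 96, minute 106 to minute 120.
Lengths: 15 minutes + 14 minutes = 29 minutes.

29 minutes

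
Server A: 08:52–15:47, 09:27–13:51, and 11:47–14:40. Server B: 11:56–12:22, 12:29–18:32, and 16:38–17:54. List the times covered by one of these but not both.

08:52–11:56, 12:22–12:29, 15:47–18:32

Merge the first list: 08:52–15:47.
Merge the second list: 11:56–12:22, 12:29–18:32.
A but not B: 08:52–11:56, 12:22–12:29.
B but not A: 15:47–18:32.
Combining gives A △ B.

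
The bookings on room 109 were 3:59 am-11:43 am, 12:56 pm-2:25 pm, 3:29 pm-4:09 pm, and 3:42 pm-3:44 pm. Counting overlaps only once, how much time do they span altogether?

9 h 53 min

Merged: 3:59 am-11:43 am, 12:56 pm-2:25 pm, 3:29 pm-4:09 pm.
Lengths: 7 h 44 min + 1 h 29 min + 40 min = 9 h 53 min.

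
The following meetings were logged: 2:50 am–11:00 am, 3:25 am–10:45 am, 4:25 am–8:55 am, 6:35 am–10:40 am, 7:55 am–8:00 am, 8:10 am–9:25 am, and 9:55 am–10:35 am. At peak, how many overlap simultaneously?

5

Walk the sorted start/end points keeping a running depth.
The depth first hits 5 at 7:55 am.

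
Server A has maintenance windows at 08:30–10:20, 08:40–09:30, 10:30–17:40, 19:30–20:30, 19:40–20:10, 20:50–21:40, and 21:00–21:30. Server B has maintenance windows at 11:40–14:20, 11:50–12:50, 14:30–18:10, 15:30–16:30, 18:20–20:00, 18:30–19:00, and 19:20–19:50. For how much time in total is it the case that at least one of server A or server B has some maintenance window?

First set merges to 08:30-10:20, 10:30-17:40, 19:30-20:30, 20:50-21:40.
Second set merges to 11:40-14:20, 14:30-18:10, 18:20-20:00.
A ∪ B = 08:30-10:20, 10:30-18:10, 18:20-20:30, 20:50-21:40.
Total: 1 h 50 min + 7 h 40 min + 2 h 10 min + 50 min = 12 h 30 min.

12 h 30 min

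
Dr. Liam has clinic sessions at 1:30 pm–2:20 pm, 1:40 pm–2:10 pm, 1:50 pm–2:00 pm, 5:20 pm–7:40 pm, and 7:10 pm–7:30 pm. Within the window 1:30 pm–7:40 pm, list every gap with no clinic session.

After merging, the occupied span is 1:30 pm–2:20 pm, 5:20 pm–7:40 pm.
Gaps within 1:30 pm–7:40 pm: 2:20 pm–5:20 pm.

2:20 pm–5:20 pm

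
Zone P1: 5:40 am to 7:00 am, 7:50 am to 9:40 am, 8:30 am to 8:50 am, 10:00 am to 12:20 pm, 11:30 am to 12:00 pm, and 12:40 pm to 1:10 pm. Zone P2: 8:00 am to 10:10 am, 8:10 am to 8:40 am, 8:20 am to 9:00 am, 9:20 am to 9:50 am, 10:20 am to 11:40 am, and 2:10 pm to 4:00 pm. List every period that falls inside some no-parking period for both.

8:00 am-9:40 am, 10:00 am-10:10 am, 10:20 am-11:40 am

Merge the first list: 5:40 am-7:00 am, 7:50 am-9:40 am, 10:00 am-12:20 pm, 12:40 pm-1:10 pm.
Merge the second list: 8:00 am-10:10 am, 10:20 am-11:40 am, 2:10 pm-4:00 pm.
5:40 am-7:00 am meets no B interval.
7:50 am-9:40 am ∩ B → 8:00 am-9:40 am.
10:00 am-12:20 pm ∩ B → 10:00 am-10:10 am, 10:20 am-11:40 am.
12:40 pm-1:10 pm meets no B interval.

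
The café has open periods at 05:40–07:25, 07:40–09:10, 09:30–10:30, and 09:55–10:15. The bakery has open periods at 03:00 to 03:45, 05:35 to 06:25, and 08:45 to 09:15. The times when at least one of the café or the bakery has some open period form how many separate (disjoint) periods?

4

Merge the first list: 05:40-07:25, 07:40-09:10, 09:30-10:30.
A ∪ B = 03:00-03:45, 05:35-07:25, 07:40-09:15, 09:30-10:30.
That is 4 disjoint pieces.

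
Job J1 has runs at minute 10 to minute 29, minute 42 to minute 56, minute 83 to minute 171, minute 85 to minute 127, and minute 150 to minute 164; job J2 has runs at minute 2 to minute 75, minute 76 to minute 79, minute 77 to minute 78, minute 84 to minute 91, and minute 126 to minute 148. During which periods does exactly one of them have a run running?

minute 2 to minute 10, minute 29 to minute 42, minute 56 to minute 75, minute 76 to minute 79, minute 83 to minute 84, minute 91 to minute 126, minute 148 to minute 171

A, merged: minute 10 to minute 29, minute 42 to minute 56, minute 83 to minute 171.
B, merged: minute 2 to minute 75, minute 76 to minute 79, minute 84 to minute 91, minute 126 to minute 148.
A but not B: minute 83 to minute 84, minute 91 to minute 126, minute 148 to minute 171.
B but not A: minute 2 to minute 10, minute 29 to minute 42, minute 56 to minute 75, minute 76 to minute 79.
Combining gives A △ B.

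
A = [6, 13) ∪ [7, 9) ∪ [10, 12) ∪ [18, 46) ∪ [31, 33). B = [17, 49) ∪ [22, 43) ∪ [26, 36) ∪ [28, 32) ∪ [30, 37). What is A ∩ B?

Merge the first list: [6, 13), [18, 46).
Merge the second list: [17, 49).
[6, 13) meets no B interval.
[18, 46) ∩ B → [18, 46).

[18, 46)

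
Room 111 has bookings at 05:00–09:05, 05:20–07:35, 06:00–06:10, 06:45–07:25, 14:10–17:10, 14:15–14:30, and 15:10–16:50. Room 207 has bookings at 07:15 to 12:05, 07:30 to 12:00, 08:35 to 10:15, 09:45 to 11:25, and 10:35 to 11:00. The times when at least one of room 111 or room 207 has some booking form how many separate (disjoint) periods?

2

First set merges to 05:00–09:05, 14:10–17:10.
Second set merges to 07:15–12:05.
A ∪ B = 05:00–12:05, 14:10–17:10.
That is 2 disjoint pieces.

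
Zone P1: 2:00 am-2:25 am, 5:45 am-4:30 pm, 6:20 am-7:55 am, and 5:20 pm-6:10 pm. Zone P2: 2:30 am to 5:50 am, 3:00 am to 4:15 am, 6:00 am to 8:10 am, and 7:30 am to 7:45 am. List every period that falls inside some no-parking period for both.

First set merges to 2:00 am–2:25 am, 5:45 am–4:30 pm, 5:20 pm–6:10 pm.
Second set merges to 2:30 am–5:50 am, 6:00 am–8:10 am.
2:00 am–2:25 am: no overlap with the second set.
5:45 am–4:30 pm meets the second set on 5:45 am–5:50 am, 6:00 am–8:10 am.
5:20 pm–6:10 pm: no overlap with the second set.

5:45 am–5:50 am, 6:00 am–8:10 am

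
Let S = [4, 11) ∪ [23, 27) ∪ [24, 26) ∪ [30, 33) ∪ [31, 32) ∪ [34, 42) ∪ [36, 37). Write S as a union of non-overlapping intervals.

[23, 27) is disjoint → start new block.
[24, 26) overlaps/touches [23, 27) → extend to [23, 27).
[30, 33) is disjoint → start new block.
[31, 32) overlaps/touches [30, 33) → extend to [30, 33).
[34, 42) is disjoint → start new block.
[36, 37) overlaps/touches [34, 42) → extend to [34, 42).

[4, 11) ∪ [23, 27) ∪ [30, 33) ∪ [34, 42)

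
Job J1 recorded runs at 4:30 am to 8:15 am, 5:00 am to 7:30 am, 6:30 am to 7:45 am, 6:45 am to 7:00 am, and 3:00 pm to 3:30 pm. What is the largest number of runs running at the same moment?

4

Sweep endpoints in order; track running count of active intervals.
Peak of 4 reached at 6:45 am.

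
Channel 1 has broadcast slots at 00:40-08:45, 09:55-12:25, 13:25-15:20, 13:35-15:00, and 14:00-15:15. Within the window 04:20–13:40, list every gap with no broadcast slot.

Covered (merged): 00:40–08:45, 09:55–12:25, 13:25–15:20.
Gaps within 04:20–13:40: 08:45–09:55, 12:25–13:25.

08:45–09:55, 12:25–13:25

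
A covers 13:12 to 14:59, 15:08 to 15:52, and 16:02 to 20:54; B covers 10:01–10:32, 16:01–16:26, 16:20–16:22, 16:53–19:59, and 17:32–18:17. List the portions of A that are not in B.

13:12-14:59, 15:08-15:52, 16:26-16:53, 19:59-20:54

Second set merges to 10:01-10:32, 16:01-16:26, 16:53-19:59.
13:12-14:59 is untouched.
15:08-15:52 is untouched.
16:02-20:54 with B removed leaves 16:26-16:53, 19:59-20:54.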